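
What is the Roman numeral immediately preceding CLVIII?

CLVIII = 158; previous is 157

CLVII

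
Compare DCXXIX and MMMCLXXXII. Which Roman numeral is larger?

DCXXIX = 629
MMMCLXXXII = 3182
3182 is larger

MMMCLXXXII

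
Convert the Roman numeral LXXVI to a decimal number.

LXXVI: L=50, X=10, X=10, V=5, I=1
50 + 10 + 10 + 5 + 1 = 76

76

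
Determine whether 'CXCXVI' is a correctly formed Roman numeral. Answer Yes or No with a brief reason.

'CXCXVI': X cannot come right after the subtractive pair XC: once X is subtracted in XC, the next symbol must be smaller than X

No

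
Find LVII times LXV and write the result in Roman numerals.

LVII = 57
LXV = 65
57 × 65 = 3705

MMMDCCV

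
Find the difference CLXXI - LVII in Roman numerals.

CLXXI = 171
LVII = 57
171 - 57 = 114

CXIV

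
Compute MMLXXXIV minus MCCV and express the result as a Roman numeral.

MMLXXXIV = 2084
MCCV = 1205
2084 - 1205 = 879

DCCCLXXIX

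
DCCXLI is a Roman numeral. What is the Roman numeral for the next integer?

DCCXLI = 741, so the next integer is 741 + 1 = 742

DCCXLII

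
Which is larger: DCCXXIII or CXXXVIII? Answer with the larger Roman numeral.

DCCXXIII = 723
CXXXVIII = 138
723 is larger

DCCXXIII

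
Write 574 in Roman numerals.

Convert 574 to Roman numerals:
  574 contains 1×500 (D)
  74 contains 1×50 (L)
  24 contains 2×10 (XX)
  4 contains 1×4 (IV)

DLXXIV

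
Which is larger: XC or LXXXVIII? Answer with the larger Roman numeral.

XC = 90
LXXXVIII = 88
90 is larger

XC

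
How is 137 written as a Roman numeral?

Convert 137 to Roman numerals:
  137 contains 1×100 (C)
  37 contains 3×10 (XXX)
  7 contains 1×5 (V)
  2 contains 2×1 (II)

CXXXVII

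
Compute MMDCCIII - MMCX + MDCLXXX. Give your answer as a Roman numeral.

MMDCCIII = 2703, MMCX = 2110, MDCLXXX = 1680
2703 - 2110 = 593
593 + 1680 = 2273

MMCCLXXIII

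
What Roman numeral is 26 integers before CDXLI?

CDXLI = 441
441 - 26 = 415

CDXV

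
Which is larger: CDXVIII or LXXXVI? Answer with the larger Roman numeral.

CDXVIII = 418
LXXXVI = 86
418 is larger

CDXVIII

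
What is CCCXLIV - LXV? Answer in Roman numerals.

CCCXLIV = 344
LXV = 65
344 - 65 = 279

CCLXXIX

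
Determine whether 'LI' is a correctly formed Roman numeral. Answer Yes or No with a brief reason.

'LI': Check the rules: uses only the symbols I, V, X, L, C, D, M; no symbol is repeated more than three times in a row; V, L and D each appear at most once; no smaller symbol precedes a larger one (values never increase from left to right). Value: L (50) + I (1) = 51. So it is a valid standard Roman numeral.

Yes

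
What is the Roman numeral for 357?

Convert 357 to Roman numerals:
  357 contains 3×100 (CCC)
  57 contains 1×50 (L)
  7 contains 1×5 (V)
  2 contains 2×1 (II)

CCCLVII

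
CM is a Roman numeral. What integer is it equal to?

CM: CM=900

900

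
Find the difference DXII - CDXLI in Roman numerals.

DXII = 512
CDXLI = 441
512 - 441 = 71

LXXI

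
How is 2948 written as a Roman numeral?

Convert 2948 to Roman numerals:
  2948 contains 2×1000 (MM)
  948 contains 1×900 (CM)
  48 contains 1×40 (XL)
  8 contains 1×5 (V)
  3 contains 3×1 (III)

MMCMXLVIII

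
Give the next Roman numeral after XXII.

XXII = 22; next is 23

XXIII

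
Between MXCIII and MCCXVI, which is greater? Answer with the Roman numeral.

MXCIII = 1093
MCCXVI = 1216
1216 is larger

MCCXVI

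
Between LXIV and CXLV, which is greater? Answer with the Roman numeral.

LXIV = 64
CXLV = 145
145 is larger

CXLV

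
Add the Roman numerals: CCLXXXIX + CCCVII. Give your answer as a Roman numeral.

CCLXXXIX = 289
CCCVII = 307
289 + 307 = 596

DXCVI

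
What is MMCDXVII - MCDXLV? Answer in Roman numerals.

MMCDXVII = 2417
MCDXLV = 1445
2417 - 1445 = 972

CMLXXII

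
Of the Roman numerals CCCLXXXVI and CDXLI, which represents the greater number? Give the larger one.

CCCLXXXVI = 386
CDXLI = 441
441 is larger

CDXLI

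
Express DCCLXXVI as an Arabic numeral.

DCCLXXVI: D=500, C=100, C=100, L=50, X=10, X=10, V=5, I=1
500 + 100 + 100 + 50 + 10 + 10 + 5 + 1 = 776

776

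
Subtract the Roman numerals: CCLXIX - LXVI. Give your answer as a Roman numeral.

CCLXIX = 269
LXVI = 66
269 - 66 = 203

CCIII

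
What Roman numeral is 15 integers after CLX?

CLX = 160
160 + 15 = 175

CLXXV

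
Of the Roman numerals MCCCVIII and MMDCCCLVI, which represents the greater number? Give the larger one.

MCCCVIII = 1308
MMDCCCLVI = 2856
2856 is larger

MMDCCCLVI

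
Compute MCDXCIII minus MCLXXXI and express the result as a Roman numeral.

MCDXCIII = 1493
MCLXXXI = 1181
1493 - 1181 = 312

CCCXII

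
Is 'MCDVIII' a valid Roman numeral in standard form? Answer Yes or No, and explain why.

'MCDVIII': Check the rules: uses only the symbols I, V, X, L, C, D, M; no symbol is repeated more than three times in a row; V, L and D each appear at most once; the only place a smaller symbol precedes a larger one is the allowed subtractive pair CD, the symbol right after such a pair (if any) is smaller than the pair's first symbol, and otherwise the values never increase from left to right. Value: M (1000) + CD (400) + V (5) + I (1) + I (1) + I (1) = 1408. So it is a valid standard Roman numeral.

Yes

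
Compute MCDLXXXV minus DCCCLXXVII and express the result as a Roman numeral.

MCDLXXXV = 1485
DCCCLXXVII = 877
1485 - 877 = 608

DCVIII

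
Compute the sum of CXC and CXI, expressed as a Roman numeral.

CXC = 190
CXI = 111
190 + 111 = 301

CCCI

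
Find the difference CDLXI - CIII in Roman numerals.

CDLXI = 461
CIII = 103
461 - 103 = 358

CCCLVIII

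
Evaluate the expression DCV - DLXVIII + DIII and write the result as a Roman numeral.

DCV = 605, DLXVIII = 568, DIII = 503
605 - 568 = 37
37 + 503 = 540

DXL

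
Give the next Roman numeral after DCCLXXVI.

DCCLXXVI = 776; next is 777

DCCLXXVII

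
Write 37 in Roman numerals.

Convert 37 to Roman numerals:
  37 contains 3×10 (XXX)
  7 contains 1×5 (V)
  2 contains 2×1 (II)

XXXVII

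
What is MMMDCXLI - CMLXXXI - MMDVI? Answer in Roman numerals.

MMMDCXLI = 3641, CMLXXXI = 981, MMDVI = 2506
3641 - 981 = 2660
2660 - 2506 = 154

CLIV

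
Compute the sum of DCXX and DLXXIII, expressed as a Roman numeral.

DCXX = 620
DLXXIII = 573
620 + 573 = 1193

MCXCIII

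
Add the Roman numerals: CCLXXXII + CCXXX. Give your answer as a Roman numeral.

CCLXXXII = 282
CCXXX = 230
282 + 230 = 512

DXII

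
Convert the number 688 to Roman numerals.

Convert 688 to Roman numerals:
  688 contains 1×500 (D)
  188 contains 1×100 (C)
  88 contains 1×50 (L)
  38 contains 3×10 (XXX)
  8 contains 1×5 (V)
  3 contains 3×1 (III)

DCLXXXVIII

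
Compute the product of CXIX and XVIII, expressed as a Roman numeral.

CXIX = 119
XVIII = 18
119 × 18 = 2142

MMCXLII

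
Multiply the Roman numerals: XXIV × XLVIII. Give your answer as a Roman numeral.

XXIV = 24
XLVIII = 48
24 × 48 = 1152

MCLII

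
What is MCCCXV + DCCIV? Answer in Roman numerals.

MCCCXV = 1315
DCCIV = 704
1315 + 704 = 2019

MMXIX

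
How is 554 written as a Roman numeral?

Convert 554 to Roman numerals:
  554 contains 1×500 (D)
  54 contains 1×50 (L)
  4 contains 1×4 (IV)

DLIV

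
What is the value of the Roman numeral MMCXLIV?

MMCXLIV: M=1000, M=1000, C=100, XL=40, IV=4
1000 + 1000 + 100 + 40 + 4 = 2144

2144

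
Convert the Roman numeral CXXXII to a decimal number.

CXXXII: C=100, X=10, X=10, X=10, I=1, I=1
100 + 10 + 10 + 10 + 1 + 1 = 132

132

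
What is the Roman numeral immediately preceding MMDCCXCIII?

MMDCCXCIII = 2793; previous is 2792

MMDCCXCII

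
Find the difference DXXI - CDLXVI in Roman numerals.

DXXI = 521
CDLXVI = 466
521 - 466 = 55

LV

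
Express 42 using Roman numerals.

Convert 42 to Roman numerals:
  42 contains 1×40 (XL)
  2 contains 2×1 (II)

XLII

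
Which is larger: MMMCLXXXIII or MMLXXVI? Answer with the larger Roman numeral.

MMMCLXXXIII = 3183
MMLXXVI = 2076
3183 is larger

MMMCLXXXIII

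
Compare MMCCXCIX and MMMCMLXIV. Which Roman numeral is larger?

MMCCXCIX = 2299
MMMCMLXIV = 3964
3964 is larger

MMMCMLXIV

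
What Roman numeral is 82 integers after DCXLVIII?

DCXLVIII = 648
648 + 82 = 730

DCCXXX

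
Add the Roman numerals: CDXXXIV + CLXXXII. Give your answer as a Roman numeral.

CDXXXIV = 434
CLXXXII = 182
434 + 182 = 616

DCXVI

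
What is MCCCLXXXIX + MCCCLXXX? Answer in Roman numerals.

MCCCLXXXIX = 1389
MCCCLXXX = 1380
1389 + 1380 = 2769

MMDCCLXIX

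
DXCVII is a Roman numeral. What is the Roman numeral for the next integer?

DXCVII = 597, so the next integer is 597 + 1 = 598

DXCVIII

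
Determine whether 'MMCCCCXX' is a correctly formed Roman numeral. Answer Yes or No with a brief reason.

'MMCCCCXX': More than 3 consecutive C's

No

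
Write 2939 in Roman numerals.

Convert 2939 to Roman numerals:
  2939 contains 2×1000 (MM)
  939 contains 1×900 (CM)
  39 contains 3×10 (XXX)
  9 contains 1×9 (IX)

MMCMXXXIX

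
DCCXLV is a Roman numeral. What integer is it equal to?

DCCXLV: D=500, C=100, C=100, XL=40, V=5
500 + 100 + 100 + 40 + 5 = 745

745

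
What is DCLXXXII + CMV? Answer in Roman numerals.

DCLXXXII = 682
CMV = 905
682 + 905 = 1587

MDLXXXVII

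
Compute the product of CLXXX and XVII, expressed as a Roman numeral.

CLXXX = 180
XVII = 17
180 × 17 = 3060

MMMLX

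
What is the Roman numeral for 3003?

Convert 3003 to Roman numerals:
  3003 contains 3×1000 (MMM)
  3 contains 3×1 (III)

MMMIII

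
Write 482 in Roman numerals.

Convert 482 to Roman numerals:
  482 contains 1×400 (CD)
  82 contains 1×50 (L)
  32 contains 3×10 (XXX)
  2 contains 2×1 (II)

CDLXXXII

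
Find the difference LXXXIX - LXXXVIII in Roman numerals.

LXXXIX = 89
LXXXVIII = 88
89 - 88 = 1

I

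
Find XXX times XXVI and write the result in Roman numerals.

XXX = 30
XXVI = 26
30 × 26 = 780

DCCLXXX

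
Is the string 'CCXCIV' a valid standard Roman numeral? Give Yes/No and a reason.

'CCXCIV': Check the rules: uses only the symbols I, V, X, L, C, D, M; no symbol is repeated more than three times in a row; V, L and D each appear at most once; the only places a smaller symbol precedes a larger one are the allowed subtractive pairs XC, IV, the symbol right after such a pair (if any) is smaller than the pair's first symbol, and otherwise the values never increase from left to right. Value: C (100) + C (100) + XC (90) + IV (4) = 294. So it is a valid standard Roman numeral.

Yes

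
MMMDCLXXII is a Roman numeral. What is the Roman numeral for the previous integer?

MMMDCLXXII = 3672, so the previous integer is 3672 - 1 = 3671

MMMDCLXXI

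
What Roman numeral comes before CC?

CC = 200, so the previous integer is 200 - 1 = 199

CXCIX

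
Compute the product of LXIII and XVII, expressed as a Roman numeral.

LXIII = 63
XVII = 17
63 × 17 = 1071

MLXXI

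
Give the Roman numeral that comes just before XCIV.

XCIV = 94, so the previous integer is 94 - 1 = 93

XCIII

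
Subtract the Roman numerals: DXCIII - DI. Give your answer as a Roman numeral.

DXCIII = 593
DI = 501
593 - 501 = 92

XCII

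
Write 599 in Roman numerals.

Convert 599 to Roman numerals:
  599 contains 1×500 (D)
  99 contains 1×90 (XC)
  9 contains 1×9 (IX)

DXCIX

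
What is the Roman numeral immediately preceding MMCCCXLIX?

MMCCCXLIX = 2349; previous is 2348

MMCCCXLVIII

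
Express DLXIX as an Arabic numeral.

DLXIX: D=500, L=50, X=10, IX=9
500 + 50 + 10 + 9 = 569

569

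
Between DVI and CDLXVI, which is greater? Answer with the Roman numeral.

DVI = 506
CDLXVI = 466
506 is larger

DVI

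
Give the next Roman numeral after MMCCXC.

MMCCXC = 2290, so the next integer is 2290 + 1 = 2291

MMCCXCI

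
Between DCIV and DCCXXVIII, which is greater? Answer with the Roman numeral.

DCIV = 604
DCCXXVIII = 728
728 is larger

DCCXXVIII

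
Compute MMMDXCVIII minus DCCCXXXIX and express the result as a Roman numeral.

MMMDXCVIII = 3598
DCCCXXXIX = 839
3598 - 839 = 2759

MMDCCLIX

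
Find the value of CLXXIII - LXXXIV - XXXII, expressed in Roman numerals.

CLXXIII = 173, LXXXIV = 84, XXXII = 32
173 - 84 = 89
89 - 32 = 57

LVII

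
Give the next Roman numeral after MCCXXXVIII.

MCCXXXVIII = 1238; next is 1239

MCCXXXIX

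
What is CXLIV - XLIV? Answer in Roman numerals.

CXLIV = 144
XLIV = 44
144 - 44 = 100

C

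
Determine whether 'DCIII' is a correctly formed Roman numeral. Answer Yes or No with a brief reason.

'DCIII': Check the rules: uses only the symbols I, V, X, L, C, D, M; no symbol is repeated more than three times in a row; V, L and D each appear at most once; no smaller symbol precedes a larger one (values never increase from left to right). Value: D (500) + C (100) + I (1) + I (1) + I (1) = 603. So it is a valid standard Roman numeral.

Yes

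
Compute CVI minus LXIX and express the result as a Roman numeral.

CVI = 106
LXIX = 69
106 - 69 = 37

XXXVII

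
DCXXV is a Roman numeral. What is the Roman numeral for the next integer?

DCXXV = 625, so the next integer is 625 + 1 = 626

DCXXVI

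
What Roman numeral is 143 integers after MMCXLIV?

MMCXLIV = 2144
2144 + 143 = 2287

MMCCLXXXVII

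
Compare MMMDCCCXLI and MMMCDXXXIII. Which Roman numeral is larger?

MMMDCCCXLI = 3841
MMMCDXXXIII = 3433
3841 is larger

MMMDCCCXLI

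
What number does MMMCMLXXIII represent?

MMMCMLXXIII: M=1000, M=1000, M=1000, CM=900, L=50, X=10, X=10, I=1, I=1, I=1
1000 + 1000 + 1000 + 900 + 50 + 10 + 10 + 1 + 1 + 1 = 3973

3973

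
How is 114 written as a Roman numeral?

Convert 114 to Roman numerals:
  114 contains 1×100 (C)
  14 contains 1×10 (X)
  4 contains 1×4 (IV)

CXIV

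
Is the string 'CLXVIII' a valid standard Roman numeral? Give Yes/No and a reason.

'CLXVIII': Check the rules: uses only the symbols I, V, X, L, C, D, M; no symbol is repeated more than three times in a row; V, L and D each appear at most once; no smaller symbol precedes a larger one (values never increase from left to right). Value: C (100) + L (50) + X (10) + V (5) + I (1) + I (1) + I (1) = 168. So it is a valid standard Roman numeral.

Yes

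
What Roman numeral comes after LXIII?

LXIII = 63, so the next integer is 63 + 1 = 64

LXIV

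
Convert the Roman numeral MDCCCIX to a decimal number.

MDCCCIX: M=1000, D=500, C=100, C=100, C=100, IX=9
1000 + 500 + 100 + 100 + 100 + 9 = 1809

1809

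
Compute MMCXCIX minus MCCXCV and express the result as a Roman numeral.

MMCXCIX = 2199
MCCXCV = 1295
2199 - 1295 = 904

CMIV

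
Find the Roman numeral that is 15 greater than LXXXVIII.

LXXXVIII = 88
88 + 15 = 103

CIII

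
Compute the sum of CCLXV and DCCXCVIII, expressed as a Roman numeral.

CCLXV = 265
DCCXCVIII = 798
265 + 798 = 1063

MLXIII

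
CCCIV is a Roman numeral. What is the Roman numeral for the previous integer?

CCCIV = 304; previous is 303

CCCIII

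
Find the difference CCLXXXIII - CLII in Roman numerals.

CCLXXXIII = 283
CLII = 152
283 - 152 = 131

CXXXI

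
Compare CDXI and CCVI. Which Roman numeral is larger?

CDXI = 411
CCVI = 206
411 is larger

CDXI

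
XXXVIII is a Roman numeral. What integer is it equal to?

XXXVIII: X=10, X=10, X=10, V=5, I=1, I=1, I=1
10 + 10 + 10 + 5 + 1 + 1 + 1 = 38

38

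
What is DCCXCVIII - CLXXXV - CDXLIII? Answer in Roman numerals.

DCCXCVIII = 798, CLXXXV = 185, CDXLIII = 443
798 - 185 = 613
613 - 443 = 170

CLXX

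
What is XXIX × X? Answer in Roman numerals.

XXIX = 29
X = 10
29 × 10 = 290

CCXC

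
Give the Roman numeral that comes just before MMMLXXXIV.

MMMLXXXIV = 3084, so the previous integer is 3084 - 1 = 3083

MMMLXXXIII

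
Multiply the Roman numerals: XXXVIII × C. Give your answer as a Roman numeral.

XXXVIII = 38
C = 100
38 × 100 = 3800

MMMDCCC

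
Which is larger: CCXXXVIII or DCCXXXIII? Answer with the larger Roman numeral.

CCXXXVIII = 238
DCCXXXIII = 733
733 is larger

DCCXXXIII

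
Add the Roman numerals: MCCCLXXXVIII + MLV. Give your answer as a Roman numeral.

MCCCLXXXVIII = 1388
MLV = 1055
1388 + 1055 = 2443

MMCDXLIII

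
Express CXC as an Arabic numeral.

CXC: C=100, XC=90
100 + 90 = 190

190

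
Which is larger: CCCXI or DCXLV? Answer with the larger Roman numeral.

CCCXI = 311
DCXLV = 645
645 is larger

DCXLV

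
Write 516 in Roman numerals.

Convert 516 to Roman numerals:
  516 contains 1×500 (D)
  16 contains 1×10 (X)
  6 contains 1×5 (V)
  1 contains 1×1 (I)

DXVI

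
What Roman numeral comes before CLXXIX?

CLXXIX = 179; previous is 178

CLXXVIII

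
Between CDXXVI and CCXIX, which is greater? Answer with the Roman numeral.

CDXXVI = 426
CCXIX = 219
426 is larger

CDXXVI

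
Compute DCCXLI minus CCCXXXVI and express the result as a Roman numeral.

DCCXLI = 741
CCCXXXVI = 336
741 - 336 = 405

CDV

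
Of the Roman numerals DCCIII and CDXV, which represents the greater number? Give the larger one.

DCCIII = 703
CDXV = 415
703 is larger

DCCIII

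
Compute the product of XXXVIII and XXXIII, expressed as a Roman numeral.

XXXVIII = 38
XXXIII = 33
38 × 33 = 1254

MCCLIV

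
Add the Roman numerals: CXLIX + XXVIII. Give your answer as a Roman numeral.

CXLIX = 149
XXVIII = 28
149 + 28 = 177

CLXXVII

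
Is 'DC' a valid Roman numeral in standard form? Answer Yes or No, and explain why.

'DC': Check the rules: uses only the symbols I, V, X, L, C, D, M; no symbol is repeated more than three times in a row; V, L and D each appear at most once; no smaller symbol precedes a larger one (values never increase from left to right). Value: D (500) + C (100) = 600. So it is a valid standard Roman numeral.

Yes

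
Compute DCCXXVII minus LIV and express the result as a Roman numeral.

DCCXXVII = 727
LIV = 54
727 - 54 = 673

DCLXXIII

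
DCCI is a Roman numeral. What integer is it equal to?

DCCI: D=500, C=100, C=100, I=1
500 + 100 + 100 + 1 = 701

701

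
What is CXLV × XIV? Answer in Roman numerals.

CXLV = 145
XIV = 14
145 × 14 = 2030

MMXXX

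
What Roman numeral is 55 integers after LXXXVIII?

LXXXVIII = 88
88 + 55 = 143

CXLIII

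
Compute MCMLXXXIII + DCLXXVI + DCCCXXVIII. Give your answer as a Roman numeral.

MCMLXXXIII = 1983, DCLXXVI = 676, DCCCXXVIII = 828
1983 + 676 = 2659
2659 + 828 = 3487

MMMCDLXXXVII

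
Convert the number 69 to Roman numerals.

Convert 69 to Roman numerals:
  69 contains 1×50 (L)
  19 contains 1×10 (X)
  9 contains 1×9 (IX)

LXIX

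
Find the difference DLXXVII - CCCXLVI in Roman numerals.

DLXXVII = 577
CCCXLVI = 346
577 - 346 = 231

CCXXXI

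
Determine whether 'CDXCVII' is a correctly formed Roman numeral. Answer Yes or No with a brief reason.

'CDXCVII': Check the rules: uses only the symbols I, V, X, L, C, D, M; no symbol is repeated more than three times in a row; V, L and D each appear at most once; the only places a smaller symbol precedes a larger one are the allowed subtractive pairs CD, XC, the symbol right after such a pair (if any) is smaller than the pair's first symbol, and otherwise the values never increase from left to right. Value: CD (400) + XC (90) + V (5) + I (1) + I (1) = 497. So it is a valid standard Roman numeral.

Yes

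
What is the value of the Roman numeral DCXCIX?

DCXCIX: D=500, C=100, XC=90, IX=9
500 + 100 + 90 + 9 = 699

699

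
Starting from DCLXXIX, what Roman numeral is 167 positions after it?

DCLXXIX = 679
679 + 167 = 846

DCCCXLVI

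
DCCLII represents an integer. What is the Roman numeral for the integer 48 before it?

DCCLII = 752
752 - 48 = 704

DCCIV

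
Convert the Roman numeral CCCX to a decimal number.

CCCX: C=100, C=100, C=100, X=10
100 + 100 + 100 + 10 = 310

310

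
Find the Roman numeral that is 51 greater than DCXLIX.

DCXLIX = 649
649 + 51 = 700

DCC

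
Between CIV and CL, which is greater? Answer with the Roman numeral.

CIV = 104
CL = 150
150 is larger

CL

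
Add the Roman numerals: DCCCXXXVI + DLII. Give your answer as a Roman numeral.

DCCCXXXVI = 836
DLII = 552
836 + 552 = 1388

MCCCLXXXVIII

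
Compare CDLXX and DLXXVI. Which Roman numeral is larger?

CDLXX = 470
DLXXVI = 576
576 is larger

DLXXVI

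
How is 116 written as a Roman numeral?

Convert 116 to Roman numerals:
  116 contains 1×100 (C)
  16 contains 1×10 (X)
  6 contains 1×5 (V)
  1 contains 1×1 (I)

CXVI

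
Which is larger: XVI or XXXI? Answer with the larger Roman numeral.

XVI = 16
XXXI = 31
31 is larger

XXXI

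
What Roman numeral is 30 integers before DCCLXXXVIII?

DCCLXXXVIII = 788
788 - 30 = 758

DCCLVIII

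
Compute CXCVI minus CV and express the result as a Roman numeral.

CXCVI = 196
CV = 105
196 - 105 = 91

XCI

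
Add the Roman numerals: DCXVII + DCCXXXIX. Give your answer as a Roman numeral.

DCXVII = 617
DCCXXXIX = 739
617 + 739 = 1356

MCCCLVI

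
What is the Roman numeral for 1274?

Convert 1274 to Roman numerals:
  1274 contains 1×1000 (M)
  274 contains 2×100 (CC)
  74 contains 1×50 (L)
  24 contains 2×10 (XX)
  4 contains 1×4 (IV)

MCCLXXIV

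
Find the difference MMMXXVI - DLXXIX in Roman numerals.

MMMXXVI = 3026
DLXXIX = 579
3026 - 579 = 2447

MMCDXLVII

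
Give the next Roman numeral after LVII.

LVII = 57, so the next integer is 57 + 1 = 58

LVIII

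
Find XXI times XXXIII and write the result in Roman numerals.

XXI = 21
XXXIII = 33
21 × 33 = 693

DCXCIII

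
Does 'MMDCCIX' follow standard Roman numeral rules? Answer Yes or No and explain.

'MMDCCIX': Check the rules: uses only the symbols I, V, X, L, C, D, M; no symbol is repeated more than three times in a row; V, L and D each appear at most once; the only place a smaller symbol precedes a larger one is the allowed subtractive pair IX, the symbol right after such a pair (if any) is smaller than the pair's first symbol, and otherwise the values never increase from left to right. Value: M (1000) + M (1000) + D (500) + C (100) + C (100) + IX (9) = 2709. So it is a valid standard Roman numeral.

Yes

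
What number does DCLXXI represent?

DCLXXI: D=500, C=100, L=50, X=10, X=10, I=1
500 + 100 + 50 + 10 + 10 + 1 = 671

671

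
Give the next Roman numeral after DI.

DI = 501, so the next integer is 501 + 1 = 502

DII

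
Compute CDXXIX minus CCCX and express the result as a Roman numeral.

CDXXIX = 429
CCCX = 310
429 - 310 = 119

CXIX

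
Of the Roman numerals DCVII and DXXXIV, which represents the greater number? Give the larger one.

DCVII = 607
DXXXIV = 534
607 is larger

DCVII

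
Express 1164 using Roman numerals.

Convert 1164 to Roman numerals:
  1164 contains 1×1000 (M)
  164 contains 1×100 (C)
  64 contains 1×50 (L)
  14 contains 1×10 (X)
  4 contains 1×4 (IV)

MCLXIV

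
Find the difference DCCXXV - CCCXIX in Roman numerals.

DCCXXV = 725
CCCXIX = 319
725 - 319 = 406

CDVI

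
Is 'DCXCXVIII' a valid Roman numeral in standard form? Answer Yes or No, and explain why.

'DCXCXVIII': X cannot come right after the subtractive pair XC: once X is subtracted in XC, the next symbol must be smaller than X

No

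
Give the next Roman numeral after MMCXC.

MMCXC = 2190; next is 2191

MMCXCI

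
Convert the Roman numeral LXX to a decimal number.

LXX: L=50, X=10, X=10
50 + 10 + 10 = 70

70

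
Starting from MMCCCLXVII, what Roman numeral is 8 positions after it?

MMCCCLXVII = 2367
2367 + 8 = 2375

MMCCCLXXV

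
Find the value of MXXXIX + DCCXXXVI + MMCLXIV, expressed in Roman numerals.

MXXXIX = 1039, DCCXXXVI = 736, MMCLXIV = 2164
1039 + 736 = 1775
1775 + 2164 = 3939

MMMCMXXXIX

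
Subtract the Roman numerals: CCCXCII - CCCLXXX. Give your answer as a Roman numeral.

CCCXCII = 392
CCCLXXX = 380
392 - 380 = 12

XII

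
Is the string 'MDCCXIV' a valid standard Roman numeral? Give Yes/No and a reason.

'MDCCXIV': Check the rules: uses only the symbols I, V, X, L, C, D, M; no symbol is repeated more than three times in a row; V, L and D each appear at most once; the only place a smaller symbol precedes a larger one is the allowed subtractive pair IV, the symbol right after such a pair (if any) is smaller than the pair's first symbol, and otherwise the values never increase from left to right. Value: M (1000) + D (500) + C (100) + C (100) + X (10) + IV (4) = 1714. So it is a valid standard Roman numeral.

Yes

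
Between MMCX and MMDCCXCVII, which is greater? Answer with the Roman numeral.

MMCX = 2110
MMDCCXCVII = 2797
2797 is larger

MMDCCXCVII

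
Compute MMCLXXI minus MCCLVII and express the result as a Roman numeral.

MMCLXXI = 2171
MCCLVII = 1257
2171 - 1257 = 914

CMXIV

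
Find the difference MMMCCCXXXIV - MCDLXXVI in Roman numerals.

MMMCCCXXXIV = 3334
MCDLXXVI = 1476
3334 - 1476 = 1858

MDCCCLVIII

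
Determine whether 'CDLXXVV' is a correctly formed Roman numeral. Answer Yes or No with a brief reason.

'CDLXXVV': V should not appear more than once

No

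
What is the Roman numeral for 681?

Convert 681 to Roman numerals:
  681 contains 1×500 (D)
  181 contains 1×100 (C)
  81 contains 1×50 (L)
  31 contains 3×10 (XXX)
  1 contains 1×1 (I)

DCLXXXI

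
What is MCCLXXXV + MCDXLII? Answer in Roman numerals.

MCCLXXXV = 1285
MCDXLII = 1442
1285 + 1442 = 2727

MMDCCXXVII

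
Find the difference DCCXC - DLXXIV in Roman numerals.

DCCXC = 790
DLXXIV = 574
790 - 574 = 216

CCXVI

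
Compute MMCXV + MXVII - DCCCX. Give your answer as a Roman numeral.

MMCXV = 2115, MXVII = 1017, DCCCX = 810
2115 + 1017 = 3132
3132 - 810 = 2322

MMCCCXXII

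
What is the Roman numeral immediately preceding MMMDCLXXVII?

MMMDCLXXVII = 3677; previous is 3676

MMMDCLXXVI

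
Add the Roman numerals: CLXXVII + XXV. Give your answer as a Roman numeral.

CLXXVII = 177
XXV = 25
177 + 25 = 202

CCII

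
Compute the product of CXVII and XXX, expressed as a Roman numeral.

CXVII = 117
XXX = 30
117 × 30 = 3510

MMMDX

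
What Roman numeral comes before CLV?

CLV = 155, so the previous integer is 155 - 1 = 154

CLIV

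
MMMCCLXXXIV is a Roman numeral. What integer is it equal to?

MMMCCLXXXIV: M=1000, M=1000, M=1000, C=100, C=100, L=50, X=10, X=10, X=10, IV=4
1000 + 1000 + 1000 + 100 + 100 + 50 + 10 + 10 + 10 + 4 = 3284

3284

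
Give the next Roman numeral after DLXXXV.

DLXXXV = 585, so the next integer is 585 + 1 = 586

DLXXXVI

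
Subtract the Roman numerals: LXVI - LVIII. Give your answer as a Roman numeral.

LXVI = 66
LVIII = 58
66 - 58 = 8

VIII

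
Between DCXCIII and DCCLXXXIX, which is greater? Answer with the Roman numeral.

DCXCIII = 693
DCCLXXXIX = 789
789 is larger

DCCLXXXIX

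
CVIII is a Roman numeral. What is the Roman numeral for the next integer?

CVIII = 108; next is 109

CIX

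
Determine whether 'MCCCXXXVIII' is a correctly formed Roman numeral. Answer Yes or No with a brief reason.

'MCCCXXXVIII': Check the rules: uses only the symbols I, V, X, L, C, D, M; no symbol is repeated more than three times in a row; V, L and D each appear at most once; no smaller symbol precedes a larger one (values never increase from left to right). Value: M (1000) + C (100) + C (100) + C (100) + X (10) + X (10) + X (10) + V (5) + I (1) + I (1) + I (1) = 1338. So it is a valid standard Roman numeral.

Yes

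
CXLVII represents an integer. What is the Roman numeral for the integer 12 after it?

CXLVII = 147
147 + 12 = 159

CLIX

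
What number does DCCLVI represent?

DCCLVI: D=500, C=100, C=100, L=50, V=5, I=1
500 + 100 + 100 + 50 + 5 + 1 = 756

756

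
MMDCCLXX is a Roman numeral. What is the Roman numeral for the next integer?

MMDCCLXX = 2770, so the next integer is 2770 + 1 = 2771

MMDCCLXXI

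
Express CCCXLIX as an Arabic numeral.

CCCXLIX: C=100, C=100, C=100, XL=40, IX=9
100 + 100 + 100 + 40 + 9 = 349

349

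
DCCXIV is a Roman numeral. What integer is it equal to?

DCCXIV: D=500, C=100, C=100, X=10, IV=4
500 + 100 + 100 + 10 + 4 = 714

714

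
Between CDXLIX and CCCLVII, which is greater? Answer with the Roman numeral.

CDXLIX = 449
CCCLVII = 357
449 is larger

CDXLIX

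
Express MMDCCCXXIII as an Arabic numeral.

MMDCCCXXIII: M=1000, M=1000, D=500, C=100, C=100, C=100, X=10, X=10, I=1, I=1, I=1
1000 + 1000 + 500 + 100 + 100 + 100 + 10 + 10 + 1 + 1 + 1 = 2823

2823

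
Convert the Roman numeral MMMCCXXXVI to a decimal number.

MMMCCXXXVI: M=1000, M=1000, M=1000, C=100, C=100, X=10, X=10, X=10, V=5, I=1
1000 + 1000 + 1000 + 100 + 100 + 10 + 10 + 10 + 5 + 1 = 3236

3236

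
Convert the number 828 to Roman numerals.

Convert 828 to Roman numerals:
  828 contains 1×500 (D)
  328 contains 3×100 (CCC)
  28 contains 2×10 (XX)
  8 contains 1×5 (V)
  3 contains 3×1 (III)

DCCCXXVIII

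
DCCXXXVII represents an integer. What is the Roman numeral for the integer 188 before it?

DCCXXXVII = 737
737 - 188 = 549

DXLIX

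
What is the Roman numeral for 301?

Convert 301 to Roman numerals:
  301 contains 3×100 (CCC)
  1 contains 1×1 (I)

CCCI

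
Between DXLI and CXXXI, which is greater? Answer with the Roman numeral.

DXLI = 541
CXXXI = 131
541 is larger

DXLI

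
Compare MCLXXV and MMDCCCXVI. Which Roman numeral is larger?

MCLXXV = 1175
MMDCCCXVI = 2816
2816 is larger

MMDCCCXVI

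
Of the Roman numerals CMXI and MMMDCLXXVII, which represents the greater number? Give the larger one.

CMXI = 911
MMMDCLXXVII = 3677
3677 is larger

MMMDCLXXVII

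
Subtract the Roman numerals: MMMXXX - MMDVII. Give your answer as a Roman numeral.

MMMXXX = 3030
MMDVII = 2507
3030 - 2507 = 523

DXXIII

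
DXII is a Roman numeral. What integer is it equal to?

DXII: D=500, X=10, I=1, I=1
500 + 10 + 1 + 1 = 512

512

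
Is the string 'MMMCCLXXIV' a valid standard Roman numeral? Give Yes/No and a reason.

'MMMCCLXXIV': Check the rules: uses only the symbols I, V, X, L, C, D, M; no symbol is repeated more than three times in a row; V, L and D each appear at most once; the only place a smaller symbol precedes a larger one is the allowed subtractive pair IV, the symbol right after such a pair (if any) is smaller than the pair's first symbol, and otherwise the values never increase from left to right. Value: M (1000) + M (1000) + M (1000) + C (100) + C (100) + L (50) + X (10) + X (10) + IV (4) = 3274. So it is a valid standard Roman numeral.

Yes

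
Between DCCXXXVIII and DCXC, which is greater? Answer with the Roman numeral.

DCCXXXVIII = 738
DCXC = 690
738 is larger

DCCXXXVIII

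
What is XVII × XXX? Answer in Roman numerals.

XVII = 17
XXX = 30
17 × 30 = 510

DX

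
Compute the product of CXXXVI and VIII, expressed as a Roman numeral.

CXXXVI = 136
VIII = 8
136 × 8 = 1088

MLXXXVIII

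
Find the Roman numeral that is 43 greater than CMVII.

CMVII = 907
907 + 43 = 950

CML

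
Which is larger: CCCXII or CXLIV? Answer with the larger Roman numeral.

CCCXII = 312
CXLIV = 144
312 is larger

CCCXII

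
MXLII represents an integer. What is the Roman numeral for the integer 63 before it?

MXLII = 1042
1042 - 63 = 979

CMLXXIX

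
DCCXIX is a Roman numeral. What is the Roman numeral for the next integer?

DCCXIX = 719, so the next integer is 719 + 1 = 720

DCCXX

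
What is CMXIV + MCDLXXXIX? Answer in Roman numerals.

CMXIV = 914
MCDLXXXIX = 1489
914 + 1489 = 2403

MMCDIII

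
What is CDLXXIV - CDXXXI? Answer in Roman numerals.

CDLXXIV = 474
CDXXXI = 431
474 - 431 = 43

XLIII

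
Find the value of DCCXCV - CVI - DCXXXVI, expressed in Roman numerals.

DCCXCV = 795, CVI = 106, DCXXXVI = 636
795 - 106 = 689
689 - 636 = 53

LIII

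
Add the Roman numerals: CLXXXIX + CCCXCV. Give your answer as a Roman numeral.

CLXXXIX = 189
CCCXCV = 395
189 + 395 = 584

DLXXXIV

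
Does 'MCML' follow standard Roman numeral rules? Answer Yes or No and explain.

'MCML': Check the rules: uses only the symbols I, V, X, L, C, D, M; no symbol is repeated more than three times in a row; V, L and D each appear at most once; the only place a smaller symbol precedes a larger one is the allowed subtractive pair CM, the symbol right after such a pair (if any) is smaller than the pair's first symbol, and otherwise the values never increase from left to right. Value: M (1000) + CM (900) + L (50) = 1950. So it is a valid standard Roman numeral.

Yes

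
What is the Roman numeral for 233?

Convert 233 to Roman numerals:
  233 contains 2×100 (CC)
  33 contains 3×10 (XXX)
  3 contains 3×1 (III)

CCXXXIII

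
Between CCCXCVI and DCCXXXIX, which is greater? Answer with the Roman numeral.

CCCXCVI = 396
DCCXXXIX = 739
739 is larger

DCCXXXIX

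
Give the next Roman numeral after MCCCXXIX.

MCCCXXIX = 1329; next is 1330

MCCCXXX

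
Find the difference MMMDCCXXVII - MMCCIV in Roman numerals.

MMMDCCXXVII = 3727
MMCCIV = 2204
3727 - 2204 = 1523

MDXXIII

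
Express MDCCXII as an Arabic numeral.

MDCCXII: M=1000, D=500, C=100, C=100, X=10, I=1, I=1
1000 + 500 + 100 + 100 + 10 + 1 + 1 = 1712

1712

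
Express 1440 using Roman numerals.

Convert 1440 to Roman numerals:
  1440 contains 1×1000 (M)
  440 contains 1×400 (CD)
  40 contains 1×40 (XL)

MCDXL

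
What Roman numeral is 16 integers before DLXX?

DLXX = 570
570 - 16 = 554

DLIV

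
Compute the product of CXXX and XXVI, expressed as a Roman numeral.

CXXX = 130
XXVI = 26
130 × 26 = 3380

MMMCCCLXXX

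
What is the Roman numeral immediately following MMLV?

MMLV = 2055, so the next integer is 2055 + 1 = 2056

MMLVI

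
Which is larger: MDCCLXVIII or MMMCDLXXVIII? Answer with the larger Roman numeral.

MDCCLXVIII = 1768
MMMCDLXXVIII = 3478
3478 is larger

MMMCDLXXVIII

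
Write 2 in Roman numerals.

Convert 2 to Roman numerals:
  2 contains 2×1 (II)

II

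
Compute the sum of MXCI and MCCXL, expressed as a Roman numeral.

MXCI = 1091
MCCXL = 1240
1091 + 1240 = 2331

MMCCCXXXI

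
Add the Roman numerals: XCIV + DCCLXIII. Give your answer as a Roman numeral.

XCIV = 94
DCCLXIII = 763
94 + 763 = 857

DCCCLVII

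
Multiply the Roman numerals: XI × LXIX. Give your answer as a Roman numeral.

XI = 11
LXIX = 69
11 × 69 = 759

DCCLIX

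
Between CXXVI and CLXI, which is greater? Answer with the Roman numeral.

CXXVI = 126
CLXI = 161
161 is larger

CLXI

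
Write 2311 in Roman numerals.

Convert 2311 to Roman numerals:
  2311 contains 2×1000 (MM)
  311 contains 3×100 (CCC)
  11 contains 1×10 (X)
  1 contains 1×1 (I)

MMCCCXI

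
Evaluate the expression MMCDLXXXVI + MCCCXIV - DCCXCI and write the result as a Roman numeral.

MMCDLXXXVI = 2486, MCCCXIV = 1314, DCCXCI = 791
2486 + 1314 = 3800
3800 - 791 = 3009

MMMIX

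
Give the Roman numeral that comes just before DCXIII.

DCXIII = 613; previous is 612

DCXII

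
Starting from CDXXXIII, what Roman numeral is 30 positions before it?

CDXXXIII = 433
433 - 30 = 403

CDIII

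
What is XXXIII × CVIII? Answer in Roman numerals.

XXXIII = 33
CVIII = 108
33 × 108 = 3564

MMMDLXIV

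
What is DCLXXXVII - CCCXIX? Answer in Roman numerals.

DCLXXXVII = 687
CCCXIX = 319
687 - 319 = 368

CCCLXVIII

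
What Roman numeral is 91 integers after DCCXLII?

DCCXLII = 742
742 + 91 = 833

DCCCXXXIII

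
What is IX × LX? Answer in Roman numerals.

IX = 9
LX = 60
9 × 60 = 540

DXL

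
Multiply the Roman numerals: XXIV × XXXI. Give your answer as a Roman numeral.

XXIV = 24
XXXI = 31
24 × 31 = 744

DCCXLIV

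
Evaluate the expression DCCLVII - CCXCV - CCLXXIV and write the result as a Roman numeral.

DCCLVII = 757, CCXCV = 295, CCLXXIV = 274
757 - 295 = 462
462 - 274 = 188

CLXXXVIII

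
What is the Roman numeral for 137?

Convert 137 to Roman numerals:
  137 contains 1×100 (C)
  37 contains 3×10 (XXX)
  7 contains 1×5 (V)
  2 contains 2×1 (II)

CXXXVII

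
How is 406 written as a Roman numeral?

Convert 406 to Roman numerals:
  406 contains 1×400 (CD)
  6 contains 1×5 (V)
  1 contains 1×1 (I)

CDVI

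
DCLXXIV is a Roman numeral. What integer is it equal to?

DCLXXIV: D=500, C=100, L=50, X=10, X=10, IV=4
500 + 100 + 50 + 10 + 10 + 4 = 674

674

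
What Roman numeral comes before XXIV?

XXIV = 24, so the previous integer is 24 - 1 = 23

XXIII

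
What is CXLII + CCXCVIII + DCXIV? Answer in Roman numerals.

CXLII = 142, CCXCVIII = 298, DCXIV = 614
142 + 298 = 440
440 + 614 = 1054

MLIV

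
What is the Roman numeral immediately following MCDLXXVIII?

MCDLXXVIII = 1478; next is 1479

MCDLXXIX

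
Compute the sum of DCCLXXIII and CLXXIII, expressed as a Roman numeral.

DCCLXXIII = 773
CLXXIII = 173
773 + 173 = 946

CMXLVI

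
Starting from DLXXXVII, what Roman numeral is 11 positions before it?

DLXXXVII = 587
587 - 11 = 576

DLXXVI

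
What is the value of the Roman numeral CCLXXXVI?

CCLXXXVI: C=100, C=100, L=50, X=10, X=10, X=10, V=5, I=1
100 + 100 + 50 + 10 + 10 + 10 + 5 + 1 = 286

286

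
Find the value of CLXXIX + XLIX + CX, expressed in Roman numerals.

CLXXIX = 179, XLIX = 49, CX = 110
179 + 49 = 228
228 + 110 = 338

CCCXXXVIII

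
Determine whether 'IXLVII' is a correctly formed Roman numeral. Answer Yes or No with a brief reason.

'IXLVII': I (position 1) comes before the larger symbol L (position 3) without being directly in front of it as a subtractive pair; apart from IV, IX, XL, XC, CD and CM, symbols must go from largest to smallest

No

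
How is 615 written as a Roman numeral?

Convert 615 to Roman numerals:
  615 contains 1×500 (D)
  115 contains 1×100 (C)
  15 contains 1×10 (X)
  5 contains 1×5 (V)

DCXV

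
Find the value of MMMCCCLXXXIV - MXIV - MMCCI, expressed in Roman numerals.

MMMCCCLXXXIV = 3384, MXIV = 1014, MMCCI = 2201
3384 - 1014 = 2370
2370 - 2201 = 169

CLXIX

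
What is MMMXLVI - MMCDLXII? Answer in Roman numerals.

MMMXLVI = 3046
MMCDLXII = 2462
3046 - 2462 = 584

DLXXXIV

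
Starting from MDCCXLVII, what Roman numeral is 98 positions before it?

MDCCXLVII = 1747
1747 - 98 = 1649

MDCXLIX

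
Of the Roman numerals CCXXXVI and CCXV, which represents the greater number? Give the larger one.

CCXXXVI = 236
CCXV = 215
236 is larger

CCXXXVI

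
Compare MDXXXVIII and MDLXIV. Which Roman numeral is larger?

MDXXXVIII = 1538
MDLXIV = 1564
1564 is larger

MDLXIV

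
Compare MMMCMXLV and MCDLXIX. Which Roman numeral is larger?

MMMCMXLV = 3945
MCDLXIX = 1469
3945 is larger

MMMCMXLV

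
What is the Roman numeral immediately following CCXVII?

CCXVII = 217; next is 218

CCXVIII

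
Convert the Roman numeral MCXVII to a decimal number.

MCXVII: M=1000, C=100, X=10, V=5, I=1, I=1
1000 + 100 + 10 + 5 + 1 + 1 = 1117

1117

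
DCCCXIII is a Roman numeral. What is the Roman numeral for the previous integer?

DCCCXIII = 813, so the previous integer is 813 - 1 = 812

DCCCXII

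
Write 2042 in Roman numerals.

Convert 2042 to Roman numerals:
  2042 contains 2×1000 (MM)
  42 contains 1×40 (XL)
  2 contains 2×1 (II)

MMXLII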